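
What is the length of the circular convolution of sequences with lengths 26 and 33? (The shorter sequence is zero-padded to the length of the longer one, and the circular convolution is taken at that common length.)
Circular convolution (zero-padding the shorter input) has length max(m, n) = max(26, 33) = 33

33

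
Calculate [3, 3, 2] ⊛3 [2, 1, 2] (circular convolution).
Use y[k] = Σ_j f[j]·g[(k-j) mod 3]. y[0] = 3×2 + 3×2 + 2×1 = 14; y[1] = 3×1 + 3×2 + 2×2 = 13; y[2] = 3×2 + 3×1 + 2×2 = 13. Result: [14, 13, 13]

[14, 13, 13]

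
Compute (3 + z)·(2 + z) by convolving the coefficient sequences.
Ascending coefficients: a = [3, 1], b = [2, 1]. c[0] = 3×2 = 6; c[1] = 3×1 + 1×2 = 5; c[2] = 1×1 = 1. Result coefficients: [6, 5, 1] → 6 + 5z + z^2

6 + 5z + z^2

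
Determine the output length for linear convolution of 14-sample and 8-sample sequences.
Linear/full convolution length: m + n - 1 = 14 + 8 - 1 = 21

21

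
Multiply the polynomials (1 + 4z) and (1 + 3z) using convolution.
Ascending coefficients: a = [1, 4], b = [1, 3]. c[0] = 1×1 = 1; c[1] = 1×3 + 4×1 = 7; c[2] = 4×3 = 12. Result coefficients: [1, 7, 12] → 1 + 7z + 12z^2

1 + 7z + 12z^2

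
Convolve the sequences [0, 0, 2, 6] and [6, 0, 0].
y[0] = 0×6 = 0; y[1] = 0×0 + 0×6 = 0; y[2] = 0×0 + 0×0 + 2×6 = 12; y[3] = 0×0 + 2×0 + 6×6 = 36; y[4] = 2×0 + 6×0 = 0; y[5] = 6×0 = 0

[0, 0, 12, 36, 0, 0]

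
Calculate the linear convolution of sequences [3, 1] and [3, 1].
y[0] = 3×3 = 9; y[1] = 3×1 + 1×3 = 6; y[2] = 1×1 = 1

[9, 6, 1]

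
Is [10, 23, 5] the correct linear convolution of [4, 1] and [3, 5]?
Recompute linear convolution of [4, 1] and [3, 5]: y[0] = 4×3 = 12; y[1] = 4×5 + 1×3 = 23; y[2] = 1×5 = 5 → [12, 23, 5]. Compare to given [10, 23, 5]: they differ at index 0: given 10, correct 12, so answer: No

No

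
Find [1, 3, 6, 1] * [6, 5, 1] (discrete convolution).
y[0] = 1×6 = 6; y[1] = 1×5 + 3×6 = 23; y[2] = 1×1 + 3×5 + 6×6 = 52; y[3] = 3×1 + 6×5 + 1×6 = 39; y[4] = 6×1 + 1×5 = 11; y[5] = 1×1 = 1

[6, 23, 52, 39, 11, 1]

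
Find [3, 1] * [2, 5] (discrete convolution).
y[0] = 3×2 = 6; y[1] = 3×5 + 1×2 = 17; y[2] = 1×5 = 5

[6, 17, 5]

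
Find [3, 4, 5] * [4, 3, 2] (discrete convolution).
y[0] = 3×4 = 12; y[1] = 3×3 + 4×4 = 25; y[2] = 3×2 + 4×3 + 5×4 = 38; y[3] = 4×2 + 5×3 = 23; y[4] = 5×2 = 10

[12, 25, 38, 23, 10]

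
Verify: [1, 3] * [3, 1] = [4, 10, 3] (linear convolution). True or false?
Recompute linear convolution of [1, 3] and [3, 1]: y[0] = 1×3 = 3; y[1] = 1×1 + 3×3 = 10; y[2] = 3×1 = 3 → [3, 10, 3]. Compare to given [4, 10, 3]: they differ at index 0: given 4, correct 3, so answer: No

No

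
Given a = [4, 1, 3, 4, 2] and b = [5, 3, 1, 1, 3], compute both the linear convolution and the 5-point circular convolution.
Linear: y_lin[0] = 4×5 = 20; y_lin[1] = 4×3 + 1×5 = 17; y_lin[2] = 4×1 + 1×3 + 3×5 = 22; y_lin[3] = 4×1 + 1×1 + 3×3 + 4×5 = 34; y_lin[4] = 4×3 + 1×1 + 3×1 + 4×3 + 2×5 = 38; y_lin[5] = 1×3 + 3×1 + 4×1 + 2×3 = 16; y_lin[6] = 3×3 + 4×1 + 2×1 = 15; y_lin[7] = 4×3 + 2×1 = 14; y_lin[8] = 2×3 = 6 → [20, 17, 22, 34, 38, 16, 15, 14, 6]. Circular (length 5): y[0] = 4×5 + 1×3 + 3×1 + 4×1 + 2×3 = 36; y[1] = 4×3 + 1×5 + 3×3 + 4×1 + 2×1 = 32; y[2] = 4×1 + 1×3 + 3×5 + 4×3 + 2×1 = 36; y[3] = 4×1 + 1×1 + 3×3 + 4×5 + 2×3 = 40; y[4] = 4×3 + 1×1 + 3×1 + 4×3 + 2×5 = 38 → [36, 32, 36, 40, 38]

Linear: [20, 17, 22, 34, 38, 16, 15, 14, 6], Circular: [36, 32, 36, 40, 38]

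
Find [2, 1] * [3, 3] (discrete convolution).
y[0] = 2×3 = 6; y[1] = 2×3 + 1×3 = 9; y[2] = 1×3 = 3

[6, 9, 3]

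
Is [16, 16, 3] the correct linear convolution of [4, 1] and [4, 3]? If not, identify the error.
Recompute linear convolution of [4, 1] and [4, 3]: y[0] = 4×4 = 16; y[1] = 4×3 + 1×4 = 16; y[2] = 1×3 = 3 → [16, 16, 3]. Given [16, 16, 3] matches, so answer: Yes

Yes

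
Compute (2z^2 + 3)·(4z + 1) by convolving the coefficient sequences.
Ascending coefficients: a = [3, 0, 2], b = [1, 4]. c[0] = 3×1 = 3; c[1] = 3×4 + 0×1 = 12; c[2] = 0×4 + 2×1 = 2; c[3] = 2×4 = 8. Result coefficients: [3, 12, 2, 8] → 8z^3 + 2z^2 + 12z + 3

8z^3 + 2z^2 + 12z + 3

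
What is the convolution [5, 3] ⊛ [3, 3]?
y[0] = 5×3 = 15; y[1] = 5×3 + 3×3 = 24; y[2] = 3×3 = 9

[15, 24, 9]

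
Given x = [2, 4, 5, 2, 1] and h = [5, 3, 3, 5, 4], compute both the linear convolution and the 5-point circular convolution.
Linear: y_lin[0] = 2×5 = 10; y_lin[1] = 2×3 + 4×5 = 26; y_lin[2] = 2×3 + 4×3 + 5×5 = 43; y_lin[3] = 2×5 + 4×3 + 5×3 + 2×5 = 47; y_lin[4] = 2×4 + 4×5 + 5×3 + 2×3 + 1×5 = 54; y_lin[5] = 4×4 + 5×5 + 2×3 + 1×3 = 50; y_lin[6] = 5×4 + 2×5 + 1×3 = 33; y_lin[7] = 2×4 + 1×5 = 13; y_lin[8] = 1×4 = 4 → [10, 26, 43, 47, 54, 50, 33, 13, 4]. Circular (length 5): y[0] = 2×5 + 4×4 + 5×5 + 2×3 + 1×3 = 60; y[1] = 2×3 + 4×5 + 5×4 + 2×5 + 1×3 = 59; y[2] = 2×3 + 4×3 + 5×5 + 2×4 + 1×5 = 56; y[3] = 2×5 + 4×3 + 5×3 + 2×5 + 1×4 = 51; y[4] = 2×4 + 4×5 + 5×3 + 2×3 + 1×5 = 54 → [60, 59, 56, 51, 54]

Linear: [10, 26, 43, 47, 54, 50, 33, 13, 4], Circular: [60, 59, 56, 51, 54]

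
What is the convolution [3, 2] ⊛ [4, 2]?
y[0] = 3×4 = 12; y[1] = 3×2 + 2×4 = 14; y[2] = 2×2 = 4

[12, 14, 4]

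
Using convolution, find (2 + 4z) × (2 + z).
Ascending coefficients: a = [2, 4], b = [2, 1]. c[0] = 2×2 = 4; c[1] = 2×1 + 4×2 = 10; c[2] = 4×1 = 4. Result coefficients: [4, 10, 4] → 4 + 10z + 4z^2

4 + 10z + 4z^2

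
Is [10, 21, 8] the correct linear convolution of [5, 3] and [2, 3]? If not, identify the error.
Recompute linear convolution of [5, 3] and [2, 3]: y[0] = 5×2 = 10; y[1] = 5×3 + 3×2 = 21; y[2] = 3×3 = 9 → [10, 21, 9]. Compare to given [10, 21, 8]: they differ at index 2: given 8, correct 9, so answer: No

No. Error at index 2: given 8, correct 9.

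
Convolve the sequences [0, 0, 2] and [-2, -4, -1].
y[0] = 0×-2 = 0; y[1] = 0×-4 + 0×-2 = 0; y[2] = 0×-1 + 0×-4 + 2×-2 = -4; y[3] = 0×-1 + 2×-4 = -8; y[4] = 2×-1 = -2

[0, 0, -4, -8, -2]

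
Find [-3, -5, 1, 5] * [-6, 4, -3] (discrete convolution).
y[0] = -3×-6 = 18; y[1] = -3×4 + -5×-6 = 18; y[2] = -3×-3 + -5×4 + 1×-6 = -17; y[3] = -5×-3 + 1×4 + 5×-6 = -11; y[4] = 1×-3 + 5×4 = 17; y[5] = 5×-3 = -15

[18, 18, -17, -11, 17, -15]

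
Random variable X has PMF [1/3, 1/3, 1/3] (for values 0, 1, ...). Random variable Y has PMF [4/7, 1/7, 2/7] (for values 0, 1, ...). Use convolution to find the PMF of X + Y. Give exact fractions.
P(X+Y=k) = Σ_i P(X=i)·P(Y=k-i) — a convolution of [1/3, 1/3, 1/3] and [4/7, 1/7, 2/7]. P(X+Y=0) = (1/3)×(4/7) = 4/21; P(X+Y=1) = (1/3)×(1/7) + (1/3)×(4/7) = 1/21 + 4/21 = 5/21; P(X+Y=2) = (1/3)×(2/7) + (1/3)×(1/7) + (1/3)×(4/7) = 2/21 + 1/21 + 4/21 = 1/3; P(X+Y=3) = (1/3)×(2/7) + (1/3)×(1/7) = 2/21 + 1/21 = 1/7; P(X+Y=4) = (1/3)×(2/7) = 2/21. PMF: [4/21, 5/21, 1/3, 1/7, 2/21] (sums to 1 ✓)

[4/21, 5/21, 1/3, 1/7, 2/21]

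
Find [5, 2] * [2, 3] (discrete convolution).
y[0] = 5×2 = 10; y[1] = 5×3 + 2×2 = 19; y[2] = 2×3 = 6

[10, 19, 6]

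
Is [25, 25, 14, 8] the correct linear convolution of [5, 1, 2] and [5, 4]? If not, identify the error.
Recompute linear convolution of [5, 1, 2] and [5, 4]: y[0] = 5×5 = 25; y[1] = 5×4 + 1×5 = 25; y[2] = 1×4 + 2×5 = 14; y[3] = 2×4 = 8 → [25, 25, 14, 8]. Given [25, 25, 14, 8] matches, so answer: Yes

Yes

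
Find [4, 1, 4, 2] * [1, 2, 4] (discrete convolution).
y[0] = 4×1 = 4; y[1] = 4×2 + 1×1 = 9; y[2] = 4×4 + 1×2 + 4×1 = 22; y[3] = 1×4 + 4×2 + 2×1 = 14; y[4] = 4×4 + 2×2 = 20; y[5] = 2×4 = 8

[4, 9, 22, 14, 20, 8]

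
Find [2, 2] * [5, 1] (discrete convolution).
y[0] = 2×5 = 10; y[1] = 2×1 + 2×5 = 12; y[2] = 2×1 = 2

[10, 12, 2]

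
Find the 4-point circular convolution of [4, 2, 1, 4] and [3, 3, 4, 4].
Use y[k] = Σ_j s[j]·t[(k-j) mod 4]. y[0] = 4×3 + 2×4 + 1×4 + 4×3 = 36; y[1] = 4×3 + 2×3 + 1×4 + 4×4 = 38; y[2] = 4×4 + 2×3 + 1×3 + 4×4 = 41; y[3] = 4×4 + 2×4 + 1×3 + 4×3 = 39. Result: [36, 38, 41, 39]

[36, 38, 41, 39]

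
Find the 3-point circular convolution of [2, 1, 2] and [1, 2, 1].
Use y[k] = Σ_j x[j]·h[(k-j) mod 3]. y[0] = 2×1 + 1×1 + 2×2 = 7; y[1] = 2×2 + 1×1 + 2×1 = 7; y[2] = 2×1 + 1×2 + 2×1 = 6. Result: [7, 7, 6]

[7, 7, 6]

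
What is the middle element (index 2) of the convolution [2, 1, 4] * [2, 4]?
Use y[k] = Σ_i a[i]·b[k-i] at k=2. y[2] = 1×4 + 4×2 = 12

12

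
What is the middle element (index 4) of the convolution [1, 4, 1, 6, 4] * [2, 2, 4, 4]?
Use y[k] = Σ_i a[i]·b[k-i] at k=4. y[4] = 4×4 + 1×4 + 6×2 + 4×2 = 40

40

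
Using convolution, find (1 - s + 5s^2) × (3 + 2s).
Ascending coefficients: a = [1, -1, 5], b = [3, 2]. c[0] = 1×3 = 3; c[1] = 1×2 + -1×3 = -1; c[2] = -1×2 + 5×3 = 13; c[3] = 5×2 = 10. Result coefficients: [3, -1, 13, 10] → 3 - s + 13s^2 + 10s^3

3 - s + 13s^2 + 10s^3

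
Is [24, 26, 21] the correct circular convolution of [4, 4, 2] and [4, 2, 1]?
Recompute circular convolution of [4, 4, 2] and [4, 2, 1]: y[0] = 4×4 + 4×1 + 2×2 = 24; y[1] = 4×2 + 4×4 + 2×1 = 26; y[2] = 4×1 + 4×2 + 2×4 = 20 → [24, 26, 20]. Compare to given [24, 26, 21]: they differ at index 2: given 21, correct 20, so answer: No

No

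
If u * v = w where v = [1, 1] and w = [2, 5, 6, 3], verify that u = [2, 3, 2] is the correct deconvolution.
Forward-compute [2, 3, 2] * [1, 1]: w[0] = 2×1 = 2; w[1] = 2×1 + 3×1 = 5; w[2] = 3×1 + 2×1 = 5; w[3] = 2×1 = 2 → [2, 5, 5, 2]. Does not match given w = [2, 5, 6, 3].

Not verified. [2, 3, 2] * [1, 1] = [2, 5, 5, 2], which differs from [2, 5, 6, 3] at index 2.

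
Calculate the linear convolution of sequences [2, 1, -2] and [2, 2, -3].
y[0] = 2×2 = 4; y[1] = 2×2 + 1×2 = 6; y[2] = 2×-3 + 1×2 + -2×2 = -8; y[3] = 1×-3 + -2×2 = -7; y[4] = -2×-3 = 6

[4, 6, -8, -7, 6]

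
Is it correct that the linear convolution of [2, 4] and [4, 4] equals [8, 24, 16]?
Recompute linear convolution of [2, 4] and [4, 4]: y[0] = 2×4 = 8; y[1] = 2×4 + 4×4 = 24; y[2] = 4×4 = 16 → [8, 24, 16]. Given [8, 24, 16] matches, so answer: Yes

Yes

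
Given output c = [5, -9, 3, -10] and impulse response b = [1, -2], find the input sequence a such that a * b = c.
Deconvolve c=[5, -9, 3, -10] by b=[1, -2]. Since b[0]=1, solve forward: a[0] = c[0] / 1 = 5; a[1] = (c[1] - 5×-2) / 1 = 1; a[2] = (c[2] - 1×-2) / 1 = 5. So a = [5, 1, 5]. Check by forward convolution: c[0] = 5×1 = 5; c[1] = 5×-2 + 1×1 = -9; c[2] = 1×-2 + 5×1 = 3; c[3] = 5×-2 = -10

[5, 1, 5]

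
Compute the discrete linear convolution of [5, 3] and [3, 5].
y[0] = 5×3 = 15; y[1] = 5×5 + 3×3 = 34; y[2] = 3×5 = 15

[15, 34, 15]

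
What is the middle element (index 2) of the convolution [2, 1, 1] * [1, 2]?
Use y[k] = Σ_i a[i]·b[k-i] at k=2. y[2] = 1×2 + 1×1 = 3

3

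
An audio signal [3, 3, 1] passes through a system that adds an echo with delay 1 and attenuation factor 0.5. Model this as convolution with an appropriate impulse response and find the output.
Direct-path + delayed-attenuated-path model → impulse response h = [1, 0.5] (1 at lag 0, 0.5 at lag 1). Output y[n] = x[n] + 0.5·x[n - 1] (with x[n] = 0 outside 0..2): y[0] = 3 + 0.5×0 = 3; y[1] = 3 + 0.5×3 = 4.5; y[2] = 1 + 0.5×3 = 2.5; y[3] = 0 + 0.5×1 = 0.5. So y = [3, 4.5, 2.5, 0.5]

[3, 4.5, 2.5, 0.5]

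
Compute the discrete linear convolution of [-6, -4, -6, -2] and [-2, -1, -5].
y[0] = -6×-2 = 12; y[1] = -6×-1 + -4×-2 = 14; y[2] = -6×-5 + -4×-1 + -6×-2 = 46; y[3] = -4×-5 + -6×-1 + -2×-2 = 30; y[4] = -6×-5 + -2×-1 = 32; y[5] = -2×-5 = 10

[12, 14, 46, 30, 32, 10]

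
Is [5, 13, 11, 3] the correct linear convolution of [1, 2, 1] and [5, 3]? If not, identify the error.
Recompute linear convolution of [1, 2, 1] and [5, 3]: y[0] = 1×5 = 5; y[1] = 1×3 + 2×5 = 13; y[2] = 2×3 + 1×5 = 11; y[3] = 1×3 = 3 → [5, 13, 11, 3]. Given [5, 13, 11, 3] matches, so answer: Yes

Yes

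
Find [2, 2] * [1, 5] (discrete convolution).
y[0] = 2×1 = 2; y[1] = 2×5 + 2×1 = 12; y[2] = 2×5 = 10

[2, 12, 10]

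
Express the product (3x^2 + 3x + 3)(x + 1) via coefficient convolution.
Ascending coefficients: a = [3, 3, 3], b = [1, 1]. c[0] = 3×1 = 3; c[1] = 3×1 + 3×1 = 6; c[2] = 3×1 + 3×1 = 6; c[3] = 3×1 = 3. Result coefficients: [3, 6, 6, 3] → 3x^3 + 6x^2 + 6x + 3

3x^3 + 6x^2 + 6x + 3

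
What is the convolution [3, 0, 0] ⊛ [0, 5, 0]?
y[0] = 3×0 = 0; y[1] = 3×5 + 0×0 = 15; y[2] = 3×0 + 0×5 + 0×0 = 0; y[3] = 0×0 + 0×5 = 0; y[4] = 0×0 = 0

[0, 15, 0, 0, 0]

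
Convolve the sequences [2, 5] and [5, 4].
y[0] = 2×5 = 10; y[1] = 2×4 + 5×5 = 33; y[2] = 5×4 = 20

[10, 33, 20]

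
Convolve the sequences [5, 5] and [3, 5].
y[0] = 5×3 = 15; y[1] = 5×5 + 5×3 = 40; y[2] = 5×5 = 25

[15, 40, 25]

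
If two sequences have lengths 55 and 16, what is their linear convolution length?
Linear/full convolution length: m + n - 1 = 55 + 16 - 1 = 70

70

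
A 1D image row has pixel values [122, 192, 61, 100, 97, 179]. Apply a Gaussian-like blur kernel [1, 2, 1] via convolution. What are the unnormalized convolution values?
Convolve image row [122, 192, 61, 100, 97, 179] with kernel [1, 2, 1]: y[0] = 122×1 = 122; y[1] = 122×2 + 192×1 = 436; y[2] = 122×1 + 192×2 + 61×1 = 567; y[3] = 192×1 + 61×2 + 100×1 = 414; y[4] = 61×1 + 100×2 + 97×1 = 358; y[5] = 100×1 + 97×2 + 179×1 = 473; y[6] = 97×1 + 179×2 = 455; y[7] = 179×1 = 179 → [122, 436, 567, 414, 358, 473, 455, 179]. Normalization factor = sum(kernel) = 4.

[122, 436, 567, 414, 358, 473, 455, 179]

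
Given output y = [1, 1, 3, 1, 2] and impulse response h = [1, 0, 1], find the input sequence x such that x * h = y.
Deconvolve y=[1, 1, 3, 1, 2] by h=[1, 0, 1]. Since h[0]=1, solve forward: x[0] = y[0] / 1 = 1; x[1] = (y[1] - 1×0) / 1 = 1; x[2] = (y[2] - 1×0 - 1×1) / 1 = 2. So x = [1, 1, 2]. Check by forward convolution: y[0] = 1×1 = 1; y[1] = 1×0 + 1×1 = 1; y[2] = 1×1 + 1×0 + 2×1 = 3; y[3] = 1×1 + 2×0 = 1; y[4] = 2×1 = 2

[1, 1, 2]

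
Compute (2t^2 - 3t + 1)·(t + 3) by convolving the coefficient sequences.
Ascending coefficients: a = [1, -3, 2], b = [3, 1]. c[0] = 1×3 = 3; c[1] = 1×1 + -3×3 = -8; c[2] = -3×1 + 2×3 = 3; c[3] = 2×1 = 2. Result coefficients: [3, -8, 3, 2] → 2t^3 + 3t^2 - 8t + 3

2t^3 + 3t^2 - 8t + 3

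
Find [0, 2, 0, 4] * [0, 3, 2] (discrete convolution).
y[0] = 0×0 = 0; y[1] = 0×3 + 2×0 = 0; y[2] = 0×2 + 2×3 + 0×0 = 6; y[3] = 2×2 + 0×3 + 4×0 = 4; y[4] = 0×2 + 4×3 = 12; y[5] = 4×2 = 8

[0, 0, 6, 4, 12, 8]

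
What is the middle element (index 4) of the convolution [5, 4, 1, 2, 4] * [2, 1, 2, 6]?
Use y[k] = Σ_i a[i]·b[k-i] at k=4. y[4] = 4×6 + 1×2 + 2×1 + 4×2 = 36

36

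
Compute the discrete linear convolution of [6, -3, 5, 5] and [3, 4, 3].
y[0] = 6×3 = 18; y[1] = 6×4 + -3×3 = 15; y[2] = 6×3 + -3×4 + 5×3 = 21; y[3] = -3×3 + 5×4 + 5×3 = 26; y[4] = 5×3 + 5×4 = 35; y[5] = 5×3 = 15

[18, 15, 21, 26, 35, 15]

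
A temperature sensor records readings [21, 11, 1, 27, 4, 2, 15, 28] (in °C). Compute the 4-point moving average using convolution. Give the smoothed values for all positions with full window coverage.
4-point moving average kernel = [1, 1, 1, 1]. Apply in 'valid' mode (full window coverage): avg[0] = (21 + 11 + 1 + 27) / 4 = 15.0; avg[1] = (11 + 1 + 27 + 4) / 4 = 10.75; avg[2] = (1 + 27 + 4 + 2) / 4 = 8.5; avg[3] = (27 + 4 + 2 + 15) / 4 = 12.0; avg[4] = (4 + 2 + 15 + 28) / 4 = 12.25. Smoothed values: [15.0, 10.75, 8.5, 12.0, 12.25]

[15.0, 10.75, 8.5, 12.0, 12.25]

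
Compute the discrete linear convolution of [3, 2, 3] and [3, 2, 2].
y[0] = 3×3 = 9; y[1] = 3×2 + 2×3 = 12; y[2] = 3×2 + 2×2 + 3×3 = 19; y[3] = 2×2 + 3×2 = 10; y[4] = 3×2 = 6

[9, 12, 19, 10, 6]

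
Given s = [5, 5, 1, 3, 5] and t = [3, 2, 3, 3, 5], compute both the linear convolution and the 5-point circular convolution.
Linear: y_lin[0] = 5×3 = 15; y_lin[1] = 5×2 + 5×3 = 25; y_lin[2] = 5×3 + 5×2 + 1×3 = 28; y_lin[3] = 5×3 + 5×3 + 1×2 + 3×3 = 41; y_lin[4] = 5×5 + 5×3 + 1×3 + 3×2 + 5×3 = 64; y_lin[5] = 5×5 + 1×3 + 3×3 + 5×2 = 47; y_lin[6] = 1×5 + 3×3 + 5×3 = 29; y_lin[7] = 3×5 + 5×3 = 30; y_lin[8] = 5×5 = 25 → [15, 25, 28, 41, 64, 47, 29, 30, 25]. Circular (length 5): y[0] = 5×3 + 5×5 + 1×3 + 3×3 + 5×2 = 62; y[1] = 5×2 + 5×3 + 1×5 + 3×3 + 5×3 = 54; y[2] = 5×3 + 5×2 + 1×3 + 3×5 + 5×3 = 58; y[3] = 5×3 + 5×3 + 1×2 + 3×3 + 5×5 = 66; y[4] = 5×5 + 5×3 + 1×3 + 3×2 + 5×3 = 64 → [62, 54, 58, 66, 64]

Linear: [15, 25, 28, 41, 64, 47, 29, 30, 25], Circular: [62, 54, 58, 66, 64]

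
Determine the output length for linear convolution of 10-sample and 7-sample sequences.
Linear/full convolution length: m + n - 1 = 10 + 7 - 1 = 16

16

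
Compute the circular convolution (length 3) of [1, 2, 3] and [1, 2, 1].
Use y[k] = Σ_j f[j]·g[(k-j) mod 3]. y[0] = 1×1 + 2×1 + 3×2 = 9; y[1] = 1×2 + 2×1 + 3×1 = 7; y[2] = 1×1 + 2×2 + 3×1 = 8. Result: [9, 7, 8]

[9, 7, 8]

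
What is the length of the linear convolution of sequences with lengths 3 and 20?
Linear/full convolution length: m + n - 1 = 3 + 20 - 1 = 22

22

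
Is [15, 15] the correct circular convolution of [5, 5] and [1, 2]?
Recompute circular convolution of [5, 5] and [1, 2]: y[0] = 5×1 + 5×2 = 15; y[1] = 5×2 + 5×1 = 15 → [15, 15]. Given [15, 15] matches, so answer: Yes

Yes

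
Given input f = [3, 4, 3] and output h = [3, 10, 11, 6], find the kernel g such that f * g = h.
Output length 4 = len(f) + len(g) - 1 ⇒ len(g) = 2. Solve g forward using g[k] = (h[k] - Σ_{i≥1} f[i]·g[k-i]) / f[0]: g[0] = h[0] / f[0] = 3 / 3 = 1; g[1] = (h[1] - 4×1) / f[0] = (10 - 4×1) / 3 = 2. So g = [1, 2]. Forward-check [3, 4, 3] * [1, 2]: h[0] = 3×1 = 3; h[1] = 3×2 + 4×1 = 10; h[2] = 4×2 + 3×1 = 11; h[3] = 3×2 = 6 → [3, 10, 11, 6] ✓

[1, 2]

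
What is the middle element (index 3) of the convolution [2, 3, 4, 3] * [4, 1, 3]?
Use y[k] = Σ_i a[i]·b[k-i] at k=3. y[3] = 3×3 + 4×1 + 3×4 = 25

25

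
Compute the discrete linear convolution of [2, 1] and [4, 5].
y[0] = 2×4 = 8; y[1] = 2×5 + 1×4 = 14; y[2] = 1×5 = 5

[8, 14, 5]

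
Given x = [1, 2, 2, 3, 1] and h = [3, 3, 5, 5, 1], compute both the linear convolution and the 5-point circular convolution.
Linear: y_lin[0] = 1×3 = 3; y_lin[1] = 1×3 + 2×3 = 9; y_lin[2] = 1×5 + 2×3 + 2×3 = 17; y_lin[3] = 1×5 + 2×5 + 2×3 + 3×3 = 30; y_lin[4] = 1×1 + 2×5 + 2×5 + 3×3 + 1×3 = 33; y_lin[5] = 2×1 + 2×5 + 3×5 + 1×3 = 30; y_lin[6] = 2×1 + 3×5 + 1×5 = 22; y_lin[7] = 3×1 + 1×5 = 8; y_lin[8] = 1×1 = 1 → [3, 9, 17, 30, 33, 30, 22, 8, 1]. Circular (length 5): y[0] = 1×3 + 2×1 + 2×5 + 3×5 + 1×3 = 33; y[1] = 1×3 + 2×3 + 2×1 + 3×5 + 1×5 = 31; y[2] = 1×5 + 2×3 + 2×3 + 3×1 + 1×5 = 25; y[3] = 1×5 + 2×5 + 2×3 + 3×3 + 1×1 = 31; y[4] = 1×1 + 2×5 + 2×5 + 3×3 + 1×3 = 33 → [33, 31, 25, 31, 33]

Linear: [3, 9, 17, 30, 33, 30, 22, 8, 1], Circular: [33, 31, 25, 31, 33]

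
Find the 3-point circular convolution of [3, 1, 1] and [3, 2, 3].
Use y[k] = Σ_j a[j]·b[(k-j) mod 3]. y[0] = 3×3 + 1×3 + 1×2 = 14; y[1] = 3×2 + 1×3 + 1×3 = 12; y[2] = 3×3 + 1×2 + 1×3 = 14. Result: [14, 12, 14]

[14, 12, 14]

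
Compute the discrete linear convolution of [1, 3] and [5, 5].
y[0] = 1×5 = 5; y[1] = 1×5 + 3×5 = 20; y[2] = 3×5 = 15

[5, 20, 15]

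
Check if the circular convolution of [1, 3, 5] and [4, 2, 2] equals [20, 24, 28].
Recompute circular convolution of [1, 3, 5] and [4, 2, 2]: y[0] = 1×4 + 3×2 + 5×2 = 20; y[1] = 1×2 + 3×4 + 5×2 = 24; y[2] = 1×2 + 3×2 + 5×4 = 28 → [20, 24, 28]. Given [20, 24, 28] matches, so answer: Yes

Yes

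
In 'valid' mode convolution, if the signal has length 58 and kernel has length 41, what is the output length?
'Valid' mode counts only positions where the kernel fully overlaps the signal: m - n + 1 = 58 - 41 + 1 = 18

18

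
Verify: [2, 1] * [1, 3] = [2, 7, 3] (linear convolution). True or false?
Recompute linear convolution of [2, 1] and [1, 3]: y[0] = 2×1 = 2; y[1] = 2×3 + 1×1 = 7; y[2] = 1×3 = 3 → [2, 7, 3]. Given [2, 7, 3] matches, so answer: Yes

Yes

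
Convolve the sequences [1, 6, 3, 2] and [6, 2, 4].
y[0] = 1×6 = 6; y[1] = 1×2 + 6×6 = 38; y[2] = 1×4 + 6×2 + 3×6 = 34; y[3] = 6×4 + 3×2 + 2×6 = 42; y[4] = 3×4 + 2×2 = 16; y[5] = 2×4 = 8

[6, 38, 34, 42, 16, 8]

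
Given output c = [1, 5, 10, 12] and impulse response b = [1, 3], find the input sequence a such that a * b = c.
Deconvolve c=[1, 5, 10, 12] by b=[1, 3]. Since b[0]=1, solve forward: a[0] = c[0] / 1 = 1; a[1] = (c[1] - 1×3) / 1 = 2; a[2] = (c[2] - 2×3) / 1 = 4. So a = [1, 2, 4]. Check by forward convolution: c[0] = 1×1 = 1; c[1] = 1×3 + 2×1 = 5; c[2] = 2×3 + 4×1 = 10; c[3] = 4×3 = 12

[1, 2, 4]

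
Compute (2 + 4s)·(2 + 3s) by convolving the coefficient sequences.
Ascending coefficients: a = [2, 4], b = [2, 3]. c[0] = 2×2 = 4; c[1] = 2×3 + 4×2 = 14; c[2] = 4×3 = 12. Result coefficients: [4, 14, 12] → 4 + 14s + 12s^2

4 + 14s + 12s^2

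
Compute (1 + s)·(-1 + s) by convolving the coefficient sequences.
Ascending coefficients: a = [1, 1], b = [-1, 1]. c[0] = 1×-1 = -1; c[1] = 1×1 + 1×-1 = 0; c[2] = 1×1 = 1. Result coefficients: [-1, 0, 1] → -1 + s^2

-1 + s^2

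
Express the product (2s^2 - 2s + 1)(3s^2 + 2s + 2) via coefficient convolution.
Ascending coefficients: a = [1, -2, 2], b = [2, 2, 3]. c[0] = 1×2 = 2; c[1] = 1×2 + -2×2 = -2; c[2] = 1×3 + -2×2 + 2×2 = 3; c[3] = -2×3 + 2×2 = -2; c[4] = 2×3 = 6. Result coefficients: [2, -2, 3, -2, 6] → 6s^4 - 2s^3 + 3s^2 - 2s + 2

6s^4 - 2s^3 + 3s^2 - 2s + 2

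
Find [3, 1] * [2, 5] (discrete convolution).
y[0] = 3×2 = 6; y[1] = 3×5 + 1×2 = 17; y[2] = 1×5 = 5

[6, 17, 5]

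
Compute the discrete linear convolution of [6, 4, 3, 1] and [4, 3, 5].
y[0] = 6×4 = 24; y[1] = 6×3 + 4×4 = 34; y[2] = 6×5 + 4×3 + 3×4 = 54; y[3] = 4×5 + 3×3 + 1×4 = 33; y[4] = 3×5 + 1×3 = 18; y[5] = 1×5 = 5

[24, 34, 54, 33, 18, 5]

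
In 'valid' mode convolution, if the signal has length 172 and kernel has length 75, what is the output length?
'Valid' mode counts only positions where the kernel fully overlaps the signal: m - n + 1 = 172 - 75 + 1 = 98

98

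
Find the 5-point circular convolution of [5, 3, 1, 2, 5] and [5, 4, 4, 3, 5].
Use y[k] = Σ_j a[j]·b[(k-j) mod 5]. y[0] = 5×5 + 3×5 + 1×3 + 2×4 + 5×4 = 71; y[1] = 5×4 + 3×5 + 1×5 + 2×3 + 5×4 = 66; y[2] = 5×4 + 3×4 + 1×5 + 2×5 + 5×3 = 62; y[3] = 5×3 + 3×4 + 1×4 + 2×5 + 5×5 = 66; y[4] = 5×5 + 3×3 + 1×4 + 2×4 + 5×5 = 71. Result: [71, 66, 62, 66, 71]

[71, 66, 62, 66, 71]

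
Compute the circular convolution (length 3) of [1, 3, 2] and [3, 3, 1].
Use y[k] = Σ_j f[j]·g[(k-j) mod 3]. y[0] = 1×3 + 3×1 + 2×3 = 12; y[1] = 1×3 + 3×3 + 2×1 = 14; y[2] = 1×1 + 3×3 + 2×3 = 16. Result: [12, 14, 16]

[12, 14, 16]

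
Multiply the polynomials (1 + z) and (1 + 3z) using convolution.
Ascending coefficients: a = [1, 1], b = [1, 3]. c[0] = 1×1 = 1; c[1] = 1×3 + 1×1 = 4; c[2] = 1×3 = 3. Result coefficients: [1, 4, 3] → 1 + 4z + 3z^2

1 + 4z + 3z^2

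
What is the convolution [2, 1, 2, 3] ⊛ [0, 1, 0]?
y[0] = 2×0 = 0; y[1] = 2×1 + 1×0 = 2; y[2] = 2×0 + 1×1 + 2×0 = 1; y[3] = 1×0 + 2×1 + 3×0 = 2; y[4] = 2×0 + 3×1 = 3; y[5] = 3×0 = 0

[0, 2, 1, 2, 3, 0]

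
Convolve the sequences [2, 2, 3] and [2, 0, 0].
y[0] = 2×2 = 4; y[1] = 2×0 + 2×2 = 4; y[2] = 2×0 + 2×0 + 3×2 = 6; y[3] = 2×0 + 3×0 = 0; y[4] = 3×0 = 0

[4, 4, 6, 0, 0]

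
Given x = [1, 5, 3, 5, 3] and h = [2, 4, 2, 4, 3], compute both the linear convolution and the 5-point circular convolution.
Linear: y_lin[0] = 1×2 = 2; y_lin[1] = 1×4 + 5×2 = 14; y_lin[2] = 1×2 + 5×4 + 3×2 = 28; y_lin[3] = 1×4 + 5×2 + 3×4 + 5×2 = 36; y_lin[4] = 1×3 + 5×4 + 3×2 + 5×4 + 3×2 = 55; y_lin[5] = 5×3 + 3×4 + 5×2 + 3×4 = 49; y_lin[6] = 3×3 + 5×4 + 3×2 = 35; y_lin[7] = 5×3 + 3×4 = 27; y_lin[8] = 3×3 = 9 → [2, 14, 28, 36, 55, 49, 35, 27, 9]. Circular (length 5): y[0] = 1×2 + 5×3 + 3×4 + 5×2 + 3×4 = 51; y[1] = 1×4 + 5×2 + 3×3 + 5×4 + 3×2 = 49; y[2] = 1×2 + 5×4 + 3×2 + 5×3 + 3×4 = 55; y[3] = 1×4 + 5×2 + 3×4 + 5×2 + 3×3 = 45; y[4] = 1×3 + 5×4 + 3×2 + 5×4 + 3×2 = 55 → [51, 49, 55, 45, 55]

Linear: [2, 14, 28, 36, 55, 49, 35, 27, 9], Circular: [51, 49, 55, 45, 55]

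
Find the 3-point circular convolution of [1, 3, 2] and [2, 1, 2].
Use y[k] = Σ_j x[j]·h[(k-j) mod 3]. y[0] = 1×2 + 3×2 + 2×1 = 10; y[1] = 1×1 + 3×2 + 2×2 = 11; y[2] = 1×2 + 3×1 + 2×2 = 9. Result: [10, 11, 9]

[10, 11, 9]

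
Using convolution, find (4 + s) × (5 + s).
Ascending coefficients: a = [4, 1], b = [5, 1]. c[0] = 4×5 = 20; c[1] = 4×1 + 1×5 = 9; c[2] = 1×1 = 1. Result coefficients: [20, 9, 1] → 20 + 9s + s^2

20 + 9s + s^2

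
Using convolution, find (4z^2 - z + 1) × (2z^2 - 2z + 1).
Ascending coefficients: a = [1, -1, 4], b = [1, -2, 2]. c[0] = 1×1 = 1; c[1] = 1×-2 + -1×1 = -3; c[2] = 1×2 + -1×-2 + 4×1 = 8; c[3] = -1×2 + 4×-2 = -10; c[4] = 4×2 = 8. Result coefficients: [1, -3, 8, -10, 8] → 8z^4 - 10z^3 + 8z^2 - 3z + 1

8z^4 - 10z^3 + 8z^2 - 3z + 1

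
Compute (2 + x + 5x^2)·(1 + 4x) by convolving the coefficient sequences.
Ascending coefficients: a = [2, 1, 5], b = [1, 4]. c[0] = 2×1 = 2; c[1] = 2×4 + 1×1 = 9; c[2] = 1×4 + 5×1 = 9; c[3] = 5×4 = 20. Result coefficients: [2, 9, 9, 20] → 2 + 9x + 9x^2 + 20x^3

2 + 9x + 9x^2 + 20x^3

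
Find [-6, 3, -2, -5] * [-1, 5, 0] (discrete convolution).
y[0] = -6×-1 = 6; y[1] = -6×5 + 3×-1 = -33; y[2] = -6×0 + 3×5 + -2×-1 = 17; y[3] = 3×0 + -2×5 + -5×-1 = -5; y[4] = -2×0 + -5×5 = -25; y[5] = -5×0 = 0

[6, -33, 17, -5, -25, 0]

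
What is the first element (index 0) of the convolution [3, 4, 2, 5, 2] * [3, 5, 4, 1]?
Use y[k] = Σ_i a[i]·b[k-i] at k=0. y[0] = 3×3 = 9

9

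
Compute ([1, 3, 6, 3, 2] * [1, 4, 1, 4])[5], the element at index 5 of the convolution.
Use y[k] = Σ_i a[i]·b[k-i] at k=5. y[5] = 6×4 + 3×1 + 2×4 = 35

35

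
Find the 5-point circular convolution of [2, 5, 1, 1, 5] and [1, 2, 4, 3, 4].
Use y[k] = Σ_j x[j]·h[(k-j) mod 5]. y[0] = 2×1 + 5×4 + 1×3 + 1×4 + 5×2 = 39; y[1] = 2×2 + 5×1 + 1×4 + 1×3 + 5×4 = 36; y[2] = 2×4 + 5×2 + 1×1 + 1×4 + 5×3 = 38; y[3] = 2×3 + 5×4 + 1×2 + 1×1 + 5×4 = 49; y[4] = 2×4 + 5×3 + 1×4 + 1×2 + 5×1 = 34. Result: [39, 36, 38, 49, 34]

[39, 36, 38, 49, 34]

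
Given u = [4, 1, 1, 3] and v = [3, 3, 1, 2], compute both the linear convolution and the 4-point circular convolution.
Linear: y_lin[0] = 4×3 = 12; y_lin[1] = 4×3 + 1×3 = 15; y_lin[2] = 4×1 + 1×3 + 1×3 = 10; y_lin[3] = 4×2 + 1×1 + 1×3 + 3×3 = 21; y_lin[4] = 1×2 + 1×1 + 3×3 = 12; y_lin[5] = 1×2 + 3×1 = 5; y_lin[6] = 3×2 = 6 → [12, 15, 10, 21, 12, 5, 6]. Circular (length 4): y[0] = 4×3 + 1×2 + 1×1 + 3×3 = 24; y[1] = 4×3 + 1×3 + 1×2 + 3×1 = 20; y[2] = 4×1 + 1×3 + 1×3 + 3×2 = 16; y[3] = 4×2 + 1×1 + 1×3 + 3×3 = 21 → [24, 20, 16, 21]

Linear: [12, 15, 10, 21, 12, 5, 6], Circular: [24, 20, 16, 21]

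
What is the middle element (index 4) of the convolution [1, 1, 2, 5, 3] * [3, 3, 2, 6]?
Use y[k] = Σ_i a[i]·b[k-i] at k=4. y[4] = 1×6 + 2×2 + 5×3 + 3×3 = 34

34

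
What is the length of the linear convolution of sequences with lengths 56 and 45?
Linear/full convolution length: m + n - 1 = 56 + 45 - 1 = 100

100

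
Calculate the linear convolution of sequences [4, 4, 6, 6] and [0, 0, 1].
y[0] = 4×0 = 0; y[1] = 4×0 + 4×0 = 0; y[2] = 4×1 + 4×0 + 6×0 = 4; y[3] = 4×1 + 6×0 + 6×0 = 4; y[4] = 6×1 + 6×0 = 6; y[5] = 6×1 = 6

[0, 0, 4, 4, 6, 6]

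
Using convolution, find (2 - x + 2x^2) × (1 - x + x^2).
Ascending coefficients: a = [2, -1, 2], b = [1, -1, 1]. c[0] = 2×1 = 2; c[1] = 2×-1 + -1×1 = -3; c[2] = 2×1 + -1×-1 + 2×1 = 5; c[3] = -1×1 + 2×-1 = -3; c[4] = 2×1 = 2. Result coefficients: [2, -3, 5, -3, 2] → 2 - 3x + 5x^2 - 3x^3 + 2x^4

2 - 3x + 5x^2 - 3x^3 + 2x^4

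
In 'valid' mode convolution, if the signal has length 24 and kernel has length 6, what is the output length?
'Valid' mode counts only positions where the kernel fully overlaps the signal: m - n + 1 = 24 - 6 + 1 = 19

19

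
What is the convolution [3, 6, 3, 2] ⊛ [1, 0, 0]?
y[0] = 3×1 = 3; y[1] = 3×0 + 6×1 = 6; y[2] = 3×0 + 6×0 + 3×1 = 3; y[3] = 6×0 + 3×0 + 2×1 = 2; y[4] = 3×0 + 2×0 = 0; y[5] = 2×0 = 0

[3, 6, 3, 2, 0, 0]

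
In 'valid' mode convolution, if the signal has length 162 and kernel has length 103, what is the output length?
'Valid' mode counts only positions where the kernel fully overlaps the signal: m - n + 1 = 162 - 103 + 1 = 60

60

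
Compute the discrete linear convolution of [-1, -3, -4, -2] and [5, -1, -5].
y[0] = -1×5 = -5; y[1] = -1×-1 + -3×5 = -14; y[2] = -1×-5 + -3×-1 + -4×5 = -12; y[3] = -3×-5 + -4×-1 + -2×5 = 9; y[4] = -4×-5 + -2×-1 = 22; y[5] = -2×-5 = 10

[-5, -14, -12, 9, 22, 10]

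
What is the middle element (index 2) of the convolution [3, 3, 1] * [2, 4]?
Use y[k] = Σ_i a[i]·b[k-i] at k=2. y[2] = 3×4 + 1×2 = 14

14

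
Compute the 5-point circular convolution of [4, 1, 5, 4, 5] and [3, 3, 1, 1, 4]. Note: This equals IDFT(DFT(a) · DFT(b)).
Either evaluate y[k] = Σ_j a[j]·b[(k-j) mod 5] directly, or use IDFT(DFT(a) · DFT(b)). y[0] = 4×3 + 1×4 + 5×1 + 4×1 + 5×3 = 40; y[1] = 4×3 + 1×3 + 5×4 + 4×1 + 5×1 = 44; y[2] = 4×1 + 1×3 + 5×3 + 4×4 + 5×1 = 43; y[3] = 4×1 + 1×1 + 5×3 + 4×3 + 5×4 = 52; y[4] = 4×4 + 1×1 + 5×1 + 4×3 + 5×3 = 49. Result: [40, 44, 43, 52, 49]

[40, 44, 43, 52, 49]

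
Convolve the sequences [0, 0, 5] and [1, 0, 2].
y[0] = 0×1 = 0; y[1] = 0×0 + 0×1 = 0; y[2] = 0×2 + 0×0 + 5×1 = 5; y[3] = 0×2 + 5×0 = 0; y[4] = 5×2 = 10

[0, 0, 5, 0, 10]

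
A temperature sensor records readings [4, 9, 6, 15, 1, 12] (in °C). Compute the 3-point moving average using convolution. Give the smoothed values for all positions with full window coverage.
3-point moving average kernel = [1, 1, 1]. Apply in 'valid' mode (full window coverage): avg[0] = (4 + 9 + 6) / 3 = 6.33; avg[1] = (9 + 6 + 15) / 3 = 10.0; avg[2] = (6 + 15 + 1) / 3 = 7.33; avg[3] = (15 + 1 + 12) / 3 = 9.33. Smoothed values: [6.33, 10.0, 7.33, 9.33]

[6.33, 10.0, 7.33, 9.33]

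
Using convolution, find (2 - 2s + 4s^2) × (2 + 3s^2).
Ascending coefficients: a = [2, -2, 4], b = [2, 0, 3]. c[0] = 2×2 = 4; c[1] = 2×0 + -2×2 = -4; c[2] = 2×3 + -2×0 + 4×2 = 14; c[3] = -2×3 + 4×0 = -6; c[4] = 4×3 = 12. Result coefficients: [4, -4, 14, -6, 12] → 4 - 4s + 14s^2 - 6s^3 + 12s^4

4 - 4s + 14s^2 - 6s^3 + 12s^4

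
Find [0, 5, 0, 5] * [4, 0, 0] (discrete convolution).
y[0] = 0×4 = 0; y[1] = 0×0 + 5×4 = 20; y[2] = 0×0 + 5×0 + 0×4 = 0; y[3] = 5×0 + 0×0 + 5×4 = 20; y[4] = 0×0 + 5×0 = 0; y[5] = 5×0 = 0

[0, 20, 0, 20, 0, 0]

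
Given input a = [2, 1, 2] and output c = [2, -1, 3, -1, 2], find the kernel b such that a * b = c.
Output length 5 = len(a) + len(b) - 1 ⇒ len(b) = 3. Solve b forward using b[k] = (c[k] - Σ_{i≥1} a[i]·b[k-i]) / a[0]: b[0] = c[0] / a[0] = 2 / 2 = 1; b[1] = (c[1] - 1×1) / a[0] = (-1 - 1×1) / 2 = -1; b[2] = (c[2] - 1×-1 - 2×1) / a[0] = (3 - 1×-1 - 2×1) / 2 = 1. So b = [1, -1, 1]. Forward-check [2, 1, 2] * [1, -1, 1]: c[0] = 2×1 = 2; c[1] = 2×-1 + 1×1 = -1; c[2] = 2×1 + 1×-1 + 2×1 = 3; c[3] = 1×1 + 2×-1 = -1; c[4] = 2×1 = 2 → [2, -1, 3, -1, 2] ✓

[1, -1, 1]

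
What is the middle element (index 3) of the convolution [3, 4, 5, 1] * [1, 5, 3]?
Use y[k] = Σ_i a[i]·b[k-i] at k=3. y[3] = 4×3 + 5×5 + 1×1 = 38

38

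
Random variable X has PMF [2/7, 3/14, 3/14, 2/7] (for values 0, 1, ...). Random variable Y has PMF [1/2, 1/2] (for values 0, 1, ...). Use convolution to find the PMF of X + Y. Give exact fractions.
P(X+Y=k) = Σ_i P(X=i)·P(Y=k-i) — a convolution of [2/7, 3/14, 3/14, 2/7] and [1/2, 1/2]. P(X+Y=0) = (2/7)×(1/2) = 1/7; P(X+Y=1) = (2/7)×(1/2) + (3/14)×(1/2) = 1/7 + 3/28 = 1/4; P(X+Y=2) = (3/14)×(1/2) + (3/14)×(1/2) = 3/28 + 3/28 = 3/14; P(X+Y=3) = (3/14)×(1/2) + (2/7)×(1/2) = 3/28 + 1/7 = 1/4; P(X+Y=4) = (2/7)×(1/2) = 1/7. PMF: [1/7, 1/4, 3/14, 1/4, 1/7] (sums to 1 ✓)

[1/7, 1/4, 3/14, 1/4, 1/7]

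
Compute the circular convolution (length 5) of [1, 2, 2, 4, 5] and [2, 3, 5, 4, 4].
Use y[k] = Σ_j s[j]·t[(k-j) mod 5]. y[0] = 1×2 + 2×4 + 2×4 + 4×5 + 5×3 = 53; y[1] = 1×3 + 2×2 + 2×4 + 4×4 + 5×5 = 56; y[2] = 1×5 + 2×3 + 2×2 + 4×4 + 5×4 = 51; y[3] = 1×4 + 2×5 + 2×3 + 4×2 + 5×4 = 48; y[4] = 1×4 + 2×4 + 2×5 + 4×3 + 5×2 = 44. Result: [53, 56, 51, 48, 44]

[53, 56, 51, 48, 44]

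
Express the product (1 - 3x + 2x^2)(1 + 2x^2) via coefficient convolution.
Ascending coefficients: a = [1, -3, 2], b = [1, 0, 2]. c[0] = 1×1 = 1; c[1] = 1×0 + -3×1 = -3; c[2] = 1×2 + -3×0 + 2×1 = 4; c[3] = -3×2 + 2×0 = -6; c[4] = 2×2 = 4. Result coefficients: [1, -3, 4, -6, 4] → 1 - 3x + 4x^2 - 6x^3 + 4x^4

1 - 3x + 4x^2 - 6x^3 + 4x^4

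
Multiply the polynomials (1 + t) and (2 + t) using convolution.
Ascending coefficients: a = [1, 1], b = [2, 1]. c[0] = 1×2 = 2; c[1] = 1×1 + 1×2 = 3; c[2] = 1×1 = 1. Result coefficients: [2, 3, 1] → 2 + 3t + t^2

2 + 3t + t^2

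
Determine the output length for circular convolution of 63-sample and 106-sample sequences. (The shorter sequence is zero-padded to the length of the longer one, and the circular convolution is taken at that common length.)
Circular convolution (zero-padding the shorter input) has length max(m, n) = max(63, 106) = 106

106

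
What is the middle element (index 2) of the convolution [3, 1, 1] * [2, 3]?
Use y[k] = Σ_i a[i]·b[k-i] at k=2. y[2] = 1×3 + 1×2 = 5

5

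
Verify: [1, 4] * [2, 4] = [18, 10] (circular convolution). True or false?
Recompute circular convolution of [1, 4] and [2, 4]: y[0] = 1×2 + 4×4 = 18; y[1] = 1×4 + 4×2 = 12 → [18, 12]. Compare to given [18, 10]: they differ at index 1: given 10, correct 12, so answer: No

No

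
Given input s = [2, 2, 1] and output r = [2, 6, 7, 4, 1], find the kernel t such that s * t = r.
Output length 5 = len(s) + len(t) - 1 ⇒ len(t) = 3. Solve t forward using t[k] = (r[k] - Σ_{i≥1} s[i]·t[k-i]) / s[0]: t[0] = r[0] / s[0] = 2 / 2 = 1; t[1] = (r[1] - 2×1) / s[0] = (6 - 2×1) / 2 = 2; t[2] = (r[2] - 2×2 - 1×1) / s[0] = (7 - 2×2 - 1×1) / 2 = 1. So t = [1, 2, 1]. Forward-check [2, 2, 1] * [1, 2, 1]: r[0] = 2×1 = 2; r[1] = 2×2 + 2×1 = 6; r[2] = 2×1 + 2×2 + 1×1 = 7; r[3] = 2×1 + 1×2 = 4; r[4] = 1×1 = 1 → [2, 6, 7, 4, 1] ✓

[1, 2, 1]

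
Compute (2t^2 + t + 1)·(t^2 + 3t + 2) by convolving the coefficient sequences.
Ascending coefficients: a = [1, 1, 2], b = [2, 3, 1]. c[0] = 1×2 = 2; c[1] = 1×3 + 1×2 = 5; c[2] = 1×1 + 1×3 + 2×2 = 8; c[3] = 1×1 + 2×3 = 7; c[4] = 2×1 = 2. Result coefficients: [2, 5, 8, 7, 2] → 2t^4 + 7t^3 + 8t^2 + 5t + 2

2t^4 + 7t^3 + 8t^2 + 5t + 2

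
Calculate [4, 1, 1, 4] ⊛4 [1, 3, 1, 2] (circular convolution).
Use y[k] = Σ_j x[j]·h[(k-j) mod 4]. y[0] = 4×1 + 1×2 + 1×1 + 4×3 = 19; y[1] = 4×3 + 1×1 + 1×2 + 4×1 = 19; y[2] = 4×1 + 1×3 + 1×1 + 4×2 = 16; y[3] = 4×2 + 1×1 + 1×3 + 4×1 = 16. Result: [19, 19, 16, 16]

[19, 19, 16, 16]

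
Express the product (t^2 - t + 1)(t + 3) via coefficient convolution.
Ascending coefficients: a = [1, -1, 1], b = [3, 1]. c[0] = 1×3 = 3; c[1] = 1×1 + -1×3 = -2; c[2] = -1×1 + 1×3 = 2; c[3] = 1×1 = 1. Result coefficients: [3, -2, 2, 1] → t^3 + 2t^2 - 2t + 3

t^3 + 2t^2 - 2t + 3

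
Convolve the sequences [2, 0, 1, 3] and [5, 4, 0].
y[0] = 2×5 = 10; y[1] = 2×4 + 0×5 = 8; y[2] = 2×0 + 0×4 + 1×5 = 5; y[3] = 0×0 + 1×4 + 3×5 = 19; y[4] = 1×0 + 3×4 = 12; y[5] = 3×0 = 0

[10, 8, 5, 19, 12, 0]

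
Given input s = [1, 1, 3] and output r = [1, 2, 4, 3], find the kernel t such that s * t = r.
Output length 4 = len(s) + len(t) - 1 ⇒ len(t) = 2. Solve t forward using t[k] = (r[k] - Σ_{i≥1} s[i]·t[k-i]) / s[0]: t[0] = r[0] / s[0] = 1 / 1 = 1; t[1] = (r[1] - 1×1) / s[0] = (2 - 1×1) / 1 = 1. So t = [1, 1]. Forward-check [1, 1, 3] * [1, 1]: r[0] = 1×1 = 1; r[1] = 1×1 + 1×1 = 2; r[2] = 1×1 + 3×1 = 4; r[3] = 3×1 = 3 → [1, 2, 4, 3] ✓

[1, 1]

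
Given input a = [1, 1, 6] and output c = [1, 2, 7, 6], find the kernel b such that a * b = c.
Output length 4 = len(a) + len(b) - 1 ⇒ len(b) = 2. Solve b forward using b[k] = (c[k] - Σ_{i≥1} a[i]·b[k-i]) / a[0]: b[0] = c[0] / a[0] = 1 / 1 = 1; b[1] = (c[1] - 1×1) / a[0] = (2 - 1×1) / 1 = 1. So b = [1, 1]. Forward-check [1, 1, 6] * [1, 1]: c[0] = 1×1 = 1; c[1] = 1×1 + 1×1 = 2; c[2] = 1×1 + 6×1 = 7; c[3] = 6×1 = 6 → [1, 2, 7, 6] ✓

[1, 1]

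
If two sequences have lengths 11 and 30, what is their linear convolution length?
Linear/full convolution length: m + n - 1 = 11 + 30 - 1 = 40

40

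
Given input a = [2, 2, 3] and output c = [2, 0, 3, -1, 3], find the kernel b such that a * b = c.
Output length 5 = len(a) + len(b) - 1 ⇒ len(b) = 3. Solve b forward using b[k] = (c[k] - Σ_{i≥1} a[i]·b[k-i]) / a[0]: b[0] = c[0] / a[0] = 2 / 2 = 1; b[1] = (c[1] - 2×1) / a[0] = (0 - 2×1) / 2 = -1; b[2] = (c[2] - 2×-1 - 3×1) / a[0] = (3 - 2×-1 - 3×1) / 2 = 1. So b = [1, -1, 1]. Forward-check [2, 2, 3] * [1, -1, 1]: c[0] = 2×1 = 2; c[1] = 2×-1 + 2×1 = 0; c[2] = 2×1 + 2×-1 + 3×1 = 3; c[3] = 2×1 + 3×-1 = -1; c[4] = 3×1 = 3 → [2, 0, 3, -1, 3] ✓

[1, -1, 1]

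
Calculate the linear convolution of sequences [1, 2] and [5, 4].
y[0] = 1×5 = 5; y[1] = 1×4 + 2×5 = 14; y[2] = 2×4 = 8

[5, 14, 8]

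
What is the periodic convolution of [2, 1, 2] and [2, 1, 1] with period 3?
Use y[k] = Σ_j u[j]·v[(k-j) mod 3]. y[0] = 2×2 + 1×1 + 2×1 = 7; y[1] = 2×1 + 1×2 + 2×1 = 6; y[2] = 2×1 + 1×1 + 2×2 = 7. Result: [7, 6, 7]

[7, 6, 7]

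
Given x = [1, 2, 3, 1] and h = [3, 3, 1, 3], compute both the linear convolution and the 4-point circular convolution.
Linear: y_lin[0] = 1×3 = 3; y_lin[1] = 1×3 + 2×3 = 9; y_lin[2] = 1×1 + 2×3 + 3×3 = 16; y_lin[3] = 1×3 + 2×1 + 3×3 + 1×3 = 17; y_lin[4] = 2×3 + 3×1 + 1×3 = 12; y_lin[5] = 3×3 + 1×1 = 10; y_lin[6] = 1×3 = 3 → [3, 9, 16, 17, 12, 10, 3]. Circular (length 4): y[0] = 1×3 + 2×3 + 3×1 + 1×3 = 15; y[1] = 1×3 + 2×3 + 3×3 + 1×1 = 19; y[2] = 1×1 + 2×3 + 3×3 + 1×3 = 19; y[3] = 1×3 + 2×1 + 3×3 + 1×3 = 17 → [15, 19, 19, 17]

Linear: [3, 9, 16, 17, 12, 10, 3], Circular: [15, 19, 19, 17]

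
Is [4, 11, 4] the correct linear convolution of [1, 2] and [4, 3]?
Recompute linear convolution of [1, 2] and [4, 3]: y[0] = 1×4 = 4; y[1] = 1×3 + 2×4 = 11; y[2] = 2×3 = 6 → [4, 11, 6]. Compare to given [4, 11, 4]: they differ at index 2: given 4, correct 6, so answer: No

No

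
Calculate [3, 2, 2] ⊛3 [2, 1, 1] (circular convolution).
Use y[k] = Σ_j s[j]·t[(k-j) mod 3]. y[0] = 3×2 + 2×1 + 2×1 = 10; y[1] = 3×1 + 2×2 + 2×1 = 9; y[2] = 3×1 + 2×1 + 2×2 = 9. Result: [10, 9, 9]

[10, 9, 9]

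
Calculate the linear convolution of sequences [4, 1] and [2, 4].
y[0] = 4×2 = 8; y[1] = 4×4 + 1×2 = 18; y[2] = 1×4 = 4

[8, 18, 4]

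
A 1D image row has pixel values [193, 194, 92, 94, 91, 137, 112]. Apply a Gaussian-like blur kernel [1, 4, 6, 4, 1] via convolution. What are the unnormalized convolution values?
Convolve image row [193, 194, 92, 94, 91, 137, 112] with kernel [1, 4, 6, 4, 1]: y[0] = 193×1 = 193; y[1] = 193×4 + 194×1 = 966; y[2] = 193×6 + 194×4 + 92×1 = 2026; y[3] = 193×4 + 194×6 + 92×4 + 94×1 = 2398; y[4] = 193×1 + 194×4 + 92×6 + 94×4 + 91×1 = 1988; y[5] = 194×1 + 92×4 + 94×6 + 91×4 + 137×1 = 1627; y[6] = 92×1 + 94×4 + 91×6 + 137×4 + 112×1 = 1674; y[7] = 94×1 + 91×4 + 137×6 + 112×4 = 1728; y[8] = 91×1 + 137×4 + 112×6 = 1311; y[9] = 137×1 + 112×4 = 585; y[10] = 112×1 = 112 → [193, 966, 2026, 2398, 1988, 1627, 1674, 1728, 1311, 585, 112]. Normalization factor = sum(kernel) = 16.

[193, 966, 2026, 2398, 1988, 1627, 1674, 1728, 1311, 585, 112]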